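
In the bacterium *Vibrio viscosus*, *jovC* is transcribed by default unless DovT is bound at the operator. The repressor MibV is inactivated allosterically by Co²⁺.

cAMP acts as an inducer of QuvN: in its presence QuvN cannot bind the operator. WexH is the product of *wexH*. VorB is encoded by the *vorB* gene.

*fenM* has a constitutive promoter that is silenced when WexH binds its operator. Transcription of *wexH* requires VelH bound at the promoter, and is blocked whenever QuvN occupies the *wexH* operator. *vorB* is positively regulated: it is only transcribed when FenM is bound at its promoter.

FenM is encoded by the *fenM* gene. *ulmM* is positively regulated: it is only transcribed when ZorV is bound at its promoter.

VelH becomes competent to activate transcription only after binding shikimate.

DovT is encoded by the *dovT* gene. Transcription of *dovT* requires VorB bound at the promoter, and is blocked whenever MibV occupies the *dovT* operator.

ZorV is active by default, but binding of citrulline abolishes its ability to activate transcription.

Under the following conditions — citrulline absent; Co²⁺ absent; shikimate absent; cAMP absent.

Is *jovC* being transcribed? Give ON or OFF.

Shikimate is absent, so VelH is inactive.
cAMP is absent, so QuvN is active.
With repressor QuvN bound, *wexH* is not transcribed.
So WexH is not produced.
With no repressor bound, *fenM* is transcribed.
So FenM is produced and active.
No repressor is bound and FenM is active, so *vorB* is transcribed.
So VorB is produced and active.
Co²⁺ is absent, so MibV is active.
With repressor MibV bound, *dovT* is not transcribed.
So DovT is not produced.
With no repressor bound, *jovC* is transcribed.

ON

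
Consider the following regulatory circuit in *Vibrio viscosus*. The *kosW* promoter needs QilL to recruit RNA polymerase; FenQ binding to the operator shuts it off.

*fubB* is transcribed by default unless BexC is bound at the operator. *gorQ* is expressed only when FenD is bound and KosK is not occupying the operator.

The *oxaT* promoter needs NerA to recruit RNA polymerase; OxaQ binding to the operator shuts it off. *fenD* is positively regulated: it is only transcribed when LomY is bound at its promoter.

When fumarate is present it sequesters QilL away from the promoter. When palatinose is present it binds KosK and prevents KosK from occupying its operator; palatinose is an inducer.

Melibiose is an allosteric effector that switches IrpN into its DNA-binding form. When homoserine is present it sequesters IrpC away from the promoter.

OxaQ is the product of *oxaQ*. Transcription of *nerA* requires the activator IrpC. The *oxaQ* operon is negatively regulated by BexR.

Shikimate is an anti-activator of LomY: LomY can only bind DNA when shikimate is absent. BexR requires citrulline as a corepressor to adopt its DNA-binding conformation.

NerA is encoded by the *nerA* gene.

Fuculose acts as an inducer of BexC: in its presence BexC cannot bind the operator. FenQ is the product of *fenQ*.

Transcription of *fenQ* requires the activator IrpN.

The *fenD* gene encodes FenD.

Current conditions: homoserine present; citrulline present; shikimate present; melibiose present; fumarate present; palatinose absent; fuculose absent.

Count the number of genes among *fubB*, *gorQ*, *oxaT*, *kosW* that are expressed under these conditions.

Fuculose is absent, so BexC is active.
With repressor BexC bound, *fubB* is not transcribed.
→ *fubB* is OFF.
Shikimate is present, so LomY is inactive.
Required activator LomY is absent, so *fenD* is not transcribed.
So FenD is not produced.
Palatinose is absent, so KosK is active.
With repressor KosK bound, *gorQ* is not transcribed.
→ *gorQ* is OFF.
Homoserine is present, so IrpC is inactive.
Required activator IrpC is absent, so *nerA* is not transcribed.
So NerA is not produced.
Citrulline is present, so BexR is active.
With repressor BexR bound, *oxaQ* is not transcribed.
So OxaQ is not produced.
Required activator NerA is absent, so *oxaT* is not transcribed.
→ *oxaT* is OFF.
Melibiose is present, so IrpN is active.
No repressor is bound and IrpN is active, so *fenQ* is transcribed.
So FenQ is produced and active.
Fumarate is present, so QilL is inactive.
With repressor FenQ bound, *kosW* is not transcribed.
→ *kosW* is OFF.
0 of the 4 genes are transcribed.

0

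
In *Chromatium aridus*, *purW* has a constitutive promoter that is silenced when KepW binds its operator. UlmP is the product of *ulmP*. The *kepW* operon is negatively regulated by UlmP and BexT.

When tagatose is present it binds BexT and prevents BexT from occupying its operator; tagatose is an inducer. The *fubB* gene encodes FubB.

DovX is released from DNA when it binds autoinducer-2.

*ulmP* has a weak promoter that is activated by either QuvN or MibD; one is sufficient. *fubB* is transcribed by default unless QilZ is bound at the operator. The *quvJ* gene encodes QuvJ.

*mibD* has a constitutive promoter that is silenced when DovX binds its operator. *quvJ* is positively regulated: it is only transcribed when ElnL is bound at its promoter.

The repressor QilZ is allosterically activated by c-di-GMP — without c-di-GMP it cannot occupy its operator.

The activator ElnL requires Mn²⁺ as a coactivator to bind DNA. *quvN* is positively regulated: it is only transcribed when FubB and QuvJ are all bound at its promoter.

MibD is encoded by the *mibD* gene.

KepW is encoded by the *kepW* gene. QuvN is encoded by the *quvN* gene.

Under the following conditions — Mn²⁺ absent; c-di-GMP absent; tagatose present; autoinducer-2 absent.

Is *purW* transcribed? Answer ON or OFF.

c-di-GMP is absent, so QilZ is inactive.
With no repressor bound, *fubB* is transcribed.
So FubB is produced and active.
Mn²⁺ is absent, so ElnL is inactive.
Required activator ElnL is absent, so *quvJ* is not transcribed.
So QuvJ is not produced.
Required activator QuvJ is absent, so *quvN* is not transcribed.
So QuvN is not produced.
Autoinducer-2 is absent, so DovX is active.
With repressor DovX bound, *mibD* is not transcribed.
So MibD is not produced.
No activator is available at the *ulmP* promoter, so *ulmP* is not transcribed.
So UlmP is not produced.
Tagatose is present, so BexT is inactive.
With no repressor bound, *kepW* is transcribed.
So KepW is produced and active.
With repressor KepW bound, *purW* is not transcribed.

OFF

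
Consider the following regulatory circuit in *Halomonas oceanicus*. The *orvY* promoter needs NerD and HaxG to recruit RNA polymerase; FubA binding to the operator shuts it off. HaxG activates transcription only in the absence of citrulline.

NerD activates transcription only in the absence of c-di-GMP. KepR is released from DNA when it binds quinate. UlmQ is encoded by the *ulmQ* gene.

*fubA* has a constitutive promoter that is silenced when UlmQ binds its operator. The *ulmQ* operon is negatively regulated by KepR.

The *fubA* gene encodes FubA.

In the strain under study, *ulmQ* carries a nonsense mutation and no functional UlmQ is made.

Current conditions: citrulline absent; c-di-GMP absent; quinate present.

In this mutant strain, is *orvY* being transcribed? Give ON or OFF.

c-di-GMP is absent, so NerD is active.
Citrulline is absent, so HaxG is active.
UlmQ is non-functional in this strain, so it has no effect.
With no repressor bound, *fubA* is transcribed.
So FubA is produced and active.
With repressor FubA bound, *orvY* is not transcribed.

OFF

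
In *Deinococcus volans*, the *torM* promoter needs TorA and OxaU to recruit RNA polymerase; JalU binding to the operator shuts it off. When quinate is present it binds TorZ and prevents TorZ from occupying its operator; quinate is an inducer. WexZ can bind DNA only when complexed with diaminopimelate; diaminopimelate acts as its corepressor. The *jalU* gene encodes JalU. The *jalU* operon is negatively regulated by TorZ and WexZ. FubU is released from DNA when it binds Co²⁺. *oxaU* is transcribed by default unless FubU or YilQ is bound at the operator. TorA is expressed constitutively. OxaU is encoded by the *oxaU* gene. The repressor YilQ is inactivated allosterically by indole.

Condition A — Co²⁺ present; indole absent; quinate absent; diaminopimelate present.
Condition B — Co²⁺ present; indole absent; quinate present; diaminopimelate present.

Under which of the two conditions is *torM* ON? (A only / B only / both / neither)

neither

Condition A:
TorA is produced constitutively and is active.
Co²⁺ is present, so FubU is inactive.
Indole is absent, so YilQ is active.
With repressor YilQ bound, *oxaU* is not transcribed.
So OxaU is not produced.
Quinate is absent, so TorZ is active.
Diaminopimelate is present, so WexZ is active.
With repressor TorZ bound, *jalU* is not transcribed.
So JalU is not produced.
Required activator OxaU is absent, so *torM* is not transcribed.
→ *torM* is OFF in A.
Condition B:
TorA is produced constitutively and is active.
Co²⁺ is present, so FubU is inactive.
Indole is absent, so YilQ is active.
With repressor YilQ bound, *oxaU* is not transcribed.
So OxaU is not produced.
Quinate is present, so TorZ is inactive.
Diaminopimelate is present, so WexZ is active.
With repressor WexZ bound, *jalU* is not transcribed.
So JalU is not produced.
Required activator OxaU is absent, so *torM* is not transcribed.
→ *torM* is OFF in B.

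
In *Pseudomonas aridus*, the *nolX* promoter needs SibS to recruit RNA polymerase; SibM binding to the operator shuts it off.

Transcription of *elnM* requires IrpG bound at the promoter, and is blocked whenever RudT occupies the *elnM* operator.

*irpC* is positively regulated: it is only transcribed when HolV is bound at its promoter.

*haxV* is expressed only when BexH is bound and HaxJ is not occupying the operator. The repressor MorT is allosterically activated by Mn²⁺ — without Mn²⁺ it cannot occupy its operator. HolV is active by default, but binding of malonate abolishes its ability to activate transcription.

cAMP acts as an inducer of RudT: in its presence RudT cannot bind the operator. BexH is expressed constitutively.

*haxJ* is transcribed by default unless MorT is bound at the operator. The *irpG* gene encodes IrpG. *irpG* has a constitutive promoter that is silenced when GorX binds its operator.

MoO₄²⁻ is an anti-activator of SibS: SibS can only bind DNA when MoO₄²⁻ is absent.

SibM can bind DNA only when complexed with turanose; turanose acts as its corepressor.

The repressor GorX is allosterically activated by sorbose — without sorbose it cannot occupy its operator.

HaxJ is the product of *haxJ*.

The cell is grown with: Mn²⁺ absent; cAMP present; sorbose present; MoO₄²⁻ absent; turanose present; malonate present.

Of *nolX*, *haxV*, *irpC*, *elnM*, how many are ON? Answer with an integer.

MoO₄²⁻ is absent, so SibS is active.
Turanose is present, so SibM is active.
With repressor SibM bound, *nolX* is not transcribed.
→ *nolX* is OFF.
BexH is produced constitutively and is active.
Mn²⁺ is absent, so MorT is inactive.
With no repressor bound, *haxJ* is transcribed.
So HaxJ is produced and active.
With repressor HaxJ bound, *haxV* is not transcribed.
→ *haxV* is OFF.
Malonate is present, so HolV is inactive.
Required activator HolV is absent, so *irpC* is not transcribed.
→ *irpC* is OFF.
Sorbose is present, so GorX is active.
With repressor GorX bound, *irpG* is not transcribed.
So IrpG is not produced.
cAMP is present, so RudT is inactive.
Required activator IrpG is absent, so *elnM* is not transcribed.
→ *elnM* is OFF.
0 of the 4 genes are transcribed.

0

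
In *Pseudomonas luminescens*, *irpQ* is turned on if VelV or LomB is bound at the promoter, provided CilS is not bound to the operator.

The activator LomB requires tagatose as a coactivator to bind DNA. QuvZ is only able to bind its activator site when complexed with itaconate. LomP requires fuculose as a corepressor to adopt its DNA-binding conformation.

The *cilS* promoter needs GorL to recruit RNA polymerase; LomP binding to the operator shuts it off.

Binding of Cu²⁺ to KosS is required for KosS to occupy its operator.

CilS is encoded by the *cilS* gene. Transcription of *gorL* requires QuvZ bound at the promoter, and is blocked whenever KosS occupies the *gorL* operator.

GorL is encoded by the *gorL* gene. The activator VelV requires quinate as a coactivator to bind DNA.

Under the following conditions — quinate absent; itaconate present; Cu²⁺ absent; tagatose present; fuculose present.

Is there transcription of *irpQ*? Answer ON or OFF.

ON

Cu²⁺ is absent, so KosS is inactive.
Itaconate is present, so QuvZ is active.
No repressor is bound and QuvZ is active, so *gorL* is transcribed.
So GorL is produced and active.
Fuculose is present, so LomP is active.
With repressor LomP bound, *cilS* is not transcribed.
So CilS is not produced.
Quinate is absent, so VelV is inactive.
Tagatose is present, so LomB is active.
Activator LomB is present, so *irpQ* is transcribed.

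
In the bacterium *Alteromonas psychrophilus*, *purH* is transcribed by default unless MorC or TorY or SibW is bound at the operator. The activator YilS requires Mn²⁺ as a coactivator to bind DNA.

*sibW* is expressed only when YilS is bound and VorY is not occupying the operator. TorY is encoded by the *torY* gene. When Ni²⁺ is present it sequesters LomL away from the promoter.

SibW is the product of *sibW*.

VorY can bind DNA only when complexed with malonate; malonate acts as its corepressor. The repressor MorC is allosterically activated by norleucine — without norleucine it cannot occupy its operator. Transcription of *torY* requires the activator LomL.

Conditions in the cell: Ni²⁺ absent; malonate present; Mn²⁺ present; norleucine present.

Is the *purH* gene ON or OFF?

Norleucine is present, so MorC is active.
Ni²⁺ is absent, so LomL is active.
No repressor is bound and LomL is active, so *torY* is transcribed.
So TorY is produced and active.
Mn²⁺ is present, so YilS is active.
Malonate is present, so VorY is active.
With repressor VorY bound, *sibW* is not transcribed.
So SibW is not produced.
With repressor MorC bound, *purH* is not transcribed.

OFF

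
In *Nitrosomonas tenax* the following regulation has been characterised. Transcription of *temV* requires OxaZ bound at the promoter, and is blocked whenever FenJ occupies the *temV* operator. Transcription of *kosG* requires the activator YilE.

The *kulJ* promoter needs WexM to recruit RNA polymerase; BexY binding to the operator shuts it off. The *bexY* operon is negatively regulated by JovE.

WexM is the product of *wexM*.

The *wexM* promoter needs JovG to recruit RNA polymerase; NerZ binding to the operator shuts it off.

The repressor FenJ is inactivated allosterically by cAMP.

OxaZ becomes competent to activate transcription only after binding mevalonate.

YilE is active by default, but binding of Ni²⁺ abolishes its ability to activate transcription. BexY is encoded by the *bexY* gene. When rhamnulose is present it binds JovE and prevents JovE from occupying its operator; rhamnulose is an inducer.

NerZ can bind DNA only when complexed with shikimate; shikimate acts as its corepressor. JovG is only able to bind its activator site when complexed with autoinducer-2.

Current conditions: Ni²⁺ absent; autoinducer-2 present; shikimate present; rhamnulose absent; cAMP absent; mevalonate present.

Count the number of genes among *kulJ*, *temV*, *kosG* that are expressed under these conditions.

Rhamnulose is absent, so JovE is active.
With repressor JovE bound, *bexY* is not transcribed.
So BexY is not produced.
Shikimate is present, so NerZ is active.
Autoinducer-2 is present, so JovG is active.
With repressor NerZ bound, *wexM* is not transcribed.
So WexM is not produced.
Required activator WexM is absent, so *kulJ* is not transcribed.
→ *kulJ* is OFF.
Mevalonate is present, so OxaZ is active.
cAMP is absent, so FenJ is active.
With repressor FenJ bound, *temV* is not transcribed.
→ *temV* is OFF.
Ni²⁺ is absent, so YilE is active.
No repressor is bound and YilE is active, so *kosG* is transcribed.
→ *kosG* is ON.
1 of the 3 genes is transcribed.

1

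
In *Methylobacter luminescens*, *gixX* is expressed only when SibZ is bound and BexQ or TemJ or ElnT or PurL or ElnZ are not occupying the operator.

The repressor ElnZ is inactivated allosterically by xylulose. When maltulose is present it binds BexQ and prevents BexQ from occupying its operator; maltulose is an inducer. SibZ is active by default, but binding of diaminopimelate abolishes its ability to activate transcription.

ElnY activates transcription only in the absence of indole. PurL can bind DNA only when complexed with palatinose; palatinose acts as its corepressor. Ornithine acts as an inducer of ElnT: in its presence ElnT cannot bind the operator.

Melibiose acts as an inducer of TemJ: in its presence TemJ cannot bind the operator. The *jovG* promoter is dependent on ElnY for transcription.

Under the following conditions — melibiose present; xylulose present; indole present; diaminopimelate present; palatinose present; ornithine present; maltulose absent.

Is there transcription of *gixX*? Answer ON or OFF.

Diaminopimelate is present, so SibZ is inactive.
Maltulose is absent, so BexQ is active.
Melibiose is present, so TemJ is inactive.
Ornithine is present, so ElnT is inactive.
Palatinose is present, so PurL is active.
Xylulose is present, so ElnZ is inactive.
With repressor BexQ bound, *gixX* is not transcribed.

OFF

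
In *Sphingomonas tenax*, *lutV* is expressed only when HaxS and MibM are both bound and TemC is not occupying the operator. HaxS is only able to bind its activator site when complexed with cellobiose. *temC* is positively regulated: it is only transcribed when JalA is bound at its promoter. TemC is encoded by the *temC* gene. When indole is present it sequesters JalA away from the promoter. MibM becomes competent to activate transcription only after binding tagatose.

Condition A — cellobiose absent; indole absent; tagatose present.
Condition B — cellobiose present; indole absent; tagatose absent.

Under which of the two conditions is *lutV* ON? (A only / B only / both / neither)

neither

Condition A:
Cellobiose is absent, so HaxS is inactive.
Indole is absent, so JalA is active.
No repressor is bound and JalA is active, so *temC* is transcribed.
So TemC is produced and active.
Tagatose is present, so MibM is active.
With repressor TemC bound, *lutV* is not transcribed.
→ *lutV* is OFF in A.
Condition B:
Cellobiose is present, so HaxS is active.
Indole is absent, so JalA is active.
No repressor is bound and JalA is active, so *temC* is transcribed.
So TemC is produced and active.
Tagatose is absent, so MibM is inactive.
With repressor TemC bound, *lutV* is not transcribed.
→ *lutV* is OFF in B.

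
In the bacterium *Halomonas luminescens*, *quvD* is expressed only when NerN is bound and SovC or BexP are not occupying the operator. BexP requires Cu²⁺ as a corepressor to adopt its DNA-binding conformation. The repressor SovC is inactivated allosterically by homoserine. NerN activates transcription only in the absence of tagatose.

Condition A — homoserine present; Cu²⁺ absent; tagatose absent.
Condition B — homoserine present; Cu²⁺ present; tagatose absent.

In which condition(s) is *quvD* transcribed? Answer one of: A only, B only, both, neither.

A only

Condition A:
Homoserine is present, so SovC is inactive.
Cu²⁺ is absent, so BexP is inactive.
Tagatose is absent, so NerN is active.
No repressor is bound and NerN is active, so *quvD* is transcribed.
→ *quvD* is ON in A.
Condition B:
Homoserine is present, so SovC is inactive.
Cu²⁺ is present, so BexP is active.
Tagatose is absent, so NerN is active.
With repressor BexP bound, *quvD* is not transcribed.
→ *quvD* is OFF in B.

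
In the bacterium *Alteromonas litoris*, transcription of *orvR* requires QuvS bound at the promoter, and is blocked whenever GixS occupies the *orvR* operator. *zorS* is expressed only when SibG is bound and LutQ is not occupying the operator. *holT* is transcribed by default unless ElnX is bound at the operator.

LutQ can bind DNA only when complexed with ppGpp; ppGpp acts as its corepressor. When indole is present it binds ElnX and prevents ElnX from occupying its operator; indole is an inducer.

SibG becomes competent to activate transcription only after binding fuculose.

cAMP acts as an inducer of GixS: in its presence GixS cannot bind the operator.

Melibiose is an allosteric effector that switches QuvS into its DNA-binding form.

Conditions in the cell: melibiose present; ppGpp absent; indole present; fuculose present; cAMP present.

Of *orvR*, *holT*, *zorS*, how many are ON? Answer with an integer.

Melibiose is present, so QuvS is active.
cAMP is present, so GixS is inactive.
No repressor is bound and QuvS is active, so *orvR* is transcribed.
→ *orvR* is ON.
Indole is present, so ElnX is inactive.
With no repressor bound, *holT* is transcribed.
→ *holT* is ON.
ppGpp is absent, so LutQ is inactive.
Fuculose is present, so SibG is active.
No repressor is bound and SibG is active, so *zorS* is transcribed.
→ *zorS* is ON.
3 of the 3 genes are transcribed.

3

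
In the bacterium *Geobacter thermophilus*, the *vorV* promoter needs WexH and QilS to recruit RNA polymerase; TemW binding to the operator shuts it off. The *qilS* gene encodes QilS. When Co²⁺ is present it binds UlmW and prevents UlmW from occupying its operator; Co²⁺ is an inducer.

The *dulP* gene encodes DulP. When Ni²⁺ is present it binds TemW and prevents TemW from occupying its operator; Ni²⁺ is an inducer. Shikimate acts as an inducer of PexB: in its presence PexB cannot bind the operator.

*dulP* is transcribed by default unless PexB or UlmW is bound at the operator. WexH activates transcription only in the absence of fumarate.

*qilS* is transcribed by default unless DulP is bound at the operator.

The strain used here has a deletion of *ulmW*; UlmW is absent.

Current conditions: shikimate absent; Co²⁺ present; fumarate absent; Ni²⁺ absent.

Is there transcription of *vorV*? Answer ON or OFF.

OFF

Fumarate is absent, so WexH is active.
Shikimate is absent, so PexB is active.
UlmW is non-functional in this strain, so it has no effect.
With repressor PexB bound, *dulP* is not transcribed.
So DulP is not produced.
With no repressor bound, *qilS* is transcribed.
So QilS is produced and active.
Ni²⁺ is absent, so TemW is active.
With repressor TemW bound, *vorV* is not transcribed.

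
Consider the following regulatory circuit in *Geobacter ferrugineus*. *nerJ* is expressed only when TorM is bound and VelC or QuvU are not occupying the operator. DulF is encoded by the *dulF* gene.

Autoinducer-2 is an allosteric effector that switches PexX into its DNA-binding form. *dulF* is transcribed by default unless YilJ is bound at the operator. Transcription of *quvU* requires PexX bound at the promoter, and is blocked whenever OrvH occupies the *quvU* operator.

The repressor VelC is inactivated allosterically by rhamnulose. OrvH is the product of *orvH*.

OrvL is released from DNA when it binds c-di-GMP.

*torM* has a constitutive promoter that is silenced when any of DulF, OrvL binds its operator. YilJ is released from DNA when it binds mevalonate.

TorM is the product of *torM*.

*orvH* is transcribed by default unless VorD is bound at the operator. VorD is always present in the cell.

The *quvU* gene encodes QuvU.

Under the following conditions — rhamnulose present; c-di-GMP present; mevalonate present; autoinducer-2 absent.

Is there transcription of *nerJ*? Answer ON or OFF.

Rhamnulose is present, so VelC is inactive.
Autoinducer-2 is absent, so PexX is inactive.
VorD is produced constitutively and is active.
With repressor VorD bound, *orvH* is not transcribed.
So OrvH is not produced.
Required activator PexX is absent, so *quvU* is not transcribed.
So QuvU is not produced.
Mevalonate is present, so YilJ is inactive.
With no repressor bound, *dulF* is transcribed.
So DulF is produced and active.
c-di-GMP is present, so OrvL is inactive.
With repressor DulF bound, *torM* is not transcribed.
So TorM is not produced.
Required activator TorM is absent, so *nerJ* is not transcribed.

OFF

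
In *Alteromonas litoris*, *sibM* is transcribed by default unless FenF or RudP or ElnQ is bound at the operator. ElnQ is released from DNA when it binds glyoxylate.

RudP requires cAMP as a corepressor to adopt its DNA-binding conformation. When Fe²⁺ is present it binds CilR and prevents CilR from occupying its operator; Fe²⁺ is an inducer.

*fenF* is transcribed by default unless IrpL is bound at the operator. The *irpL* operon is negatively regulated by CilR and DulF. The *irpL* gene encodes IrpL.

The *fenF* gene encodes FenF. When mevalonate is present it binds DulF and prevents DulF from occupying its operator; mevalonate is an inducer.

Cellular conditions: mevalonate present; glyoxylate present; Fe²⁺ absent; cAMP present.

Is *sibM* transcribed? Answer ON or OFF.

OFF

Fe²⁺ is absent, so CilR is active.
Mevalonate is present, so DulF is inactive.
With repressor CilR bound, *irpL* is not transcribed.
So IrpL is not produced.
With no repressor bound, *fenF* is transcribed.
So FenF is produced and active.
cAMP is present, so RudP is active.
Glyoxylate is present, so ElnQ is inactive.
With repressor FenF bound, *sibM* is not transcribed.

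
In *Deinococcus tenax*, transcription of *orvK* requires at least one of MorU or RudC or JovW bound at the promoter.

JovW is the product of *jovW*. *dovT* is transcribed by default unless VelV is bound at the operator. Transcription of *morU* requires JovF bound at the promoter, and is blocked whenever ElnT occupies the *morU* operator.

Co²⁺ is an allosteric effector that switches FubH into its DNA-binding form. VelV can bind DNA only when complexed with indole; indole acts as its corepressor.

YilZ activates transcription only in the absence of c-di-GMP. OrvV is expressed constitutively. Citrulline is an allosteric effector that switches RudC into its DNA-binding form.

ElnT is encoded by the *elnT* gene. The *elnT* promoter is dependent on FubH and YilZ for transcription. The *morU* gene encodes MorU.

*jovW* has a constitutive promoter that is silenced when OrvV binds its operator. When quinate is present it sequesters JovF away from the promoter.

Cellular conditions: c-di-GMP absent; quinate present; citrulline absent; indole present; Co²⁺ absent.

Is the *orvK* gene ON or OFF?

OFF

Co²⁺ is absent, so FubH is inactive.
c-di-GMP is absent, so YilZ is active.
Required activator FubH is absent, so *elnT* is not transcribed.
So ElnT is not produced.
Quinate is present, so JovF is inactive.
Required activator JovF is absent, so *morU* is not transcribed.
So MorU is not produced.
Citrulline is absent, so RudC is inactive.
OrvV is produced constitutively and is active.
With repressor OrvV bound, *jovW* is not transcribed.
So JovW is not produced.
No activator is available at the *orvK* promoter, so *orvK* is not transcribed.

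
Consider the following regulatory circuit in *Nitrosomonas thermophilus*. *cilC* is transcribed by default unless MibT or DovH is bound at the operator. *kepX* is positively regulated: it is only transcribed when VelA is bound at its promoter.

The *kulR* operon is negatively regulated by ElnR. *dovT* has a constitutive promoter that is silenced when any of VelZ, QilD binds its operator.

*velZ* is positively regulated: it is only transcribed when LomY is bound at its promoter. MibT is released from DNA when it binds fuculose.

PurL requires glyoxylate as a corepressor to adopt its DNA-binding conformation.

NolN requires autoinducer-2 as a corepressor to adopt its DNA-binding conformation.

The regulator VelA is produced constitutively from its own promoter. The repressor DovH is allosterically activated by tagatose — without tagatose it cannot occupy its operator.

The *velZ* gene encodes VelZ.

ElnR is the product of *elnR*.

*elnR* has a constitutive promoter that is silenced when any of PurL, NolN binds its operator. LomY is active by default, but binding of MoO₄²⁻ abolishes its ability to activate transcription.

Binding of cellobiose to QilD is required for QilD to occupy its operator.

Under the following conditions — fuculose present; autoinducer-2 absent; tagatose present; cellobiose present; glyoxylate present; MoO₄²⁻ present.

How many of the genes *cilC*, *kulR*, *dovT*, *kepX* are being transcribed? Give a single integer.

2

Fuculose is present, so MibT is inactive.
Tagatose is present, so DovH is active.
With repressor DovH bound, *cilC* is not transcribed.
→ *cilC* is OFF.
Glyoxylate is present, so PurL is active.
Autoinducer-2 is absent, so NolN is inactive.
With repressor PurL bound, *elnR* is not transcribed.
So ElnR is not produced.
With no repressor bound, *kulR* is transcribed.
→ *kulR* is ON.
MoO₄²⁻ is present, so LomY is inactive.
Required activator LomY is absent, so *velZ* is not transcribed.
So VelZ is not produced.
Cellobiose is present, so QilD is active.
With repressor QilD bound, *dovT* is not transcribed.
→ *dovT* is OFF.
VelA is produced constitutively and is active.
No repressor is bound and VelA is active, so *kepX* is transcribed.
→ *kepX* is ON.
2 of the 4 genes are transcribed.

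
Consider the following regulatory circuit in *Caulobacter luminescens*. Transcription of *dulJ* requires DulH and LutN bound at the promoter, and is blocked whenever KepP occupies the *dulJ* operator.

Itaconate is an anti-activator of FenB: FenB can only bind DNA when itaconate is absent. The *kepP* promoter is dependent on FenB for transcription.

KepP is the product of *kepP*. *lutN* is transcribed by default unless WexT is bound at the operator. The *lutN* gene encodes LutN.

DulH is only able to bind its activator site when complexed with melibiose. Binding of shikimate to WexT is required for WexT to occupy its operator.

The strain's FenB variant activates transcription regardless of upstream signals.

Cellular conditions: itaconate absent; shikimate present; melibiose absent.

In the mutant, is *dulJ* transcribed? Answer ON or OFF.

Melibiose is absent, so DulH is inactive.
FenB is constitutively active in this strain.
No repressor is bound and FenB is active, so *kepP* is transcribed.
So KepP is produced and active.
Shikimate is present, so WexT is active.
With repressor WexT bound, *lutN* is not transcribed.
So LutN is not produced.
With repressor KepP bound, *dulJ* is not transcribed.

OFF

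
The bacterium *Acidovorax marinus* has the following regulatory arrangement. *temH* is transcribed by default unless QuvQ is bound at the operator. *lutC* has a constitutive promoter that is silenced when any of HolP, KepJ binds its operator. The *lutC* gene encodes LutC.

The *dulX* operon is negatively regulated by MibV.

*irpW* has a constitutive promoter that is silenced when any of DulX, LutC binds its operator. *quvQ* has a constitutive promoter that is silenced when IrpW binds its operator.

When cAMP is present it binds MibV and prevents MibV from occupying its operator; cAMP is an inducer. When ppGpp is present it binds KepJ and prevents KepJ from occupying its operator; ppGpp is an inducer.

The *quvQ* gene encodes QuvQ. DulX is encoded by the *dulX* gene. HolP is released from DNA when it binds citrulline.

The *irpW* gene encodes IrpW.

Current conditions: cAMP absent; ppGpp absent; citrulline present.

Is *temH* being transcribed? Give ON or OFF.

ON

cAMP is absent, so MibV is active.
With repressor MibV bound, *dulX* is not transcribed.
So DulX is not produced.
Citrulline is present, so HolP is inactive.
ppGpp is absent, so KepJ is active.
With repressor KepJ bound, *lutC* is not transcribed.
So LutC is not produced.
With no repressor bound, *irpW* is transcribed.
So IrpW is produced and active.
With repressor IrpW bound, *quvQ* is not transcribed.
So QuvQ is not produced.
With no repressor bound, *temH* is transcribed.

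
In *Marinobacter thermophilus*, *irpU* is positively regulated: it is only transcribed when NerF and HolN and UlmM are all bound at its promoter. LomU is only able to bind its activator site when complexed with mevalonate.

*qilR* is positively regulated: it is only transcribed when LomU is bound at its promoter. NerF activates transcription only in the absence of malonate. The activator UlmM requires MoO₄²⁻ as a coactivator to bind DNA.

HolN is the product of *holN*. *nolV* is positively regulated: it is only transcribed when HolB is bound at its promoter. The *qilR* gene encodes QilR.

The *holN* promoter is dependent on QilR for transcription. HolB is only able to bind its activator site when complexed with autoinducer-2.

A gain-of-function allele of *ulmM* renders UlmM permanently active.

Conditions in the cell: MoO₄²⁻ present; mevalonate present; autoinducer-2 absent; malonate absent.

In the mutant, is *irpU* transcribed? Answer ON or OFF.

ON

Malonate is absent, so NerF is active.
Mevalonate is present, so LomU is active.
No repressor is bound and LomU is active, so *qilR* is transcribed.
So QilR is produced and active.
No repressor is bound and QilR is active, so *holN* is transcribed.
So HolN is produced and active.
UlmM is constitutively active in this strain.
No repressor is bound and NerF and HolN and UlmM are active, so *irpU* is transcribed.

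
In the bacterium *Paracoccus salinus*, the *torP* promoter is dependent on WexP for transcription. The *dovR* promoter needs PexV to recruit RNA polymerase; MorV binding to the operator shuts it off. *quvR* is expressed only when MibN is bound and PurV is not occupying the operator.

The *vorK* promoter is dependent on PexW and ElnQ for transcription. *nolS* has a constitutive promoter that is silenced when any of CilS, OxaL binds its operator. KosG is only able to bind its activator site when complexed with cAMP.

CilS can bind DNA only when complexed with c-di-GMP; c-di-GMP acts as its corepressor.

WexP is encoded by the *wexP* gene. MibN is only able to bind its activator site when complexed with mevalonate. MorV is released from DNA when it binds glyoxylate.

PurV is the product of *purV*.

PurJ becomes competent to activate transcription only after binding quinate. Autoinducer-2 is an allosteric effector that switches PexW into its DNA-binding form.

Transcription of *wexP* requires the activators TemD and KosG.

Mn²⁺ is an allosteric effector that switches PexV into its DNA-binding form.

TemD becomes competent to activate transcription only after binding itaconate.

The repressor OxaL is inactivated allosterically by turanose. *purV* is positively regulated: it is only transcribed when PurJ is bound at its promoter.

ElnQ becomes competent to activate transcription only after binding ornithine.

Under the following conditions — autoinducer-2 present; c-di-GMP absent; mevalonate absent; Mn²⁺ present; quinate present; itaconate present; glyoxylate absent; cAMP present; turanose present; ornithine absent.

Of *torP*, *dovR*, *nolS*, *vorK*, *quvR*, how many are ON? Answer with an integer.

2

Itaconate is present, so TemD is active.
cAMP is present, so KosG is active.
No repressor is bound and TemD and KosG are active, so *wexP* is transcribed.
So WexP is produced and active.
No repressor is bound and WexP is active, so *torP* is transcribed.
→ *torP* is ON.
Glyoxylate is absent, so MorV is active.
Mn²⁺ is present, so PexV is active.
With repressor MorV bound, *dovR* is not transcribed.
→ *dovR* is OFF.
c-di-GMP is absent, so CilS is inactive.
Turanose is present, so OxaL is inactive.
With no repressor bound, *nolS* is transcribed.
→ *nolS* is ON.
Autoinducer-2 is present, so PexW is active.
Ornithine is absent, so ElnQ is inactive.
Required activator ElnQ is absent, so *vorK* is not transcribed.
→ *vorK* is OFF.
Mevalonate is absent, so MibN is inactive.
Quinate is present, so PurJ is active.
No repressor is bound and PurJ is active, so *purV* is transcribed.
So PurV is produced and active.
With repressor PurV bound, *quvR* is not transcribed.
→ *quvR* is OFF.
2 of the 5 genes are transcribed.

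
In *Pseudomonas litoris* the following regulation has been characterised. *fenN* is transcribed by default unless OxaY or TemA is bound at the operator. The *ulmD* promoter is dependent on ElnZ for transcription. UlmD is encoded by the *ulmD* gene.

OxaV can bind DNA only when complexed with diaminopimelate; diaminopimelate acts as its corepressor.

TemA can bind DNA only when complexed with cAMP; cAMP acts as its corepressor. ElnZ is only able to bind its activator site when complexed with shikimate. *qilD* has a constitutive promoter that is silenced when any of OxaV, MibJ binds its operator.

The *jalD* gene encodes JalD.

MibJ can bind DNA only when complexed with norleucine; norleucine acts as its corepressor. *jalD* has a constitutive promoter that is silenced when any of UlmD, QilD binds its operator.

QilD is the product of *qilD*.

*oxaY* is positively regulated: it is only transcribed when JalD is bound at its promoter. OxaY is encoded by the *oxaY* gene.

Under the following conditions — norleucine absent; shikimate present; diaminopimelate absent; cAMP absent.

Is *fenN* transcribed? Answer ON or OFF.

Shikimate is present, so ElnZ is active.
No repressor is bound and ElnZ is active, so *ulmD* is transcribed.
So UlmD is produced and active.
Diaminopimelate is absent, so OxaV is inactive.
Norleucine is absent, so MibJ is inactive.
With no repressor bound, *qilD* is transcribed.
So QilD is produced and active.
With repressor UlmD bound, *jalD* is not transcribed.
So JalD is not produced.
Required activator JalD is absent, so *oxaY* is not transcribed.
So OxaY is not produced.
cAMP is absent, so TemA is inactive.
With no repressor bound, *fenN* is transcribed.

ON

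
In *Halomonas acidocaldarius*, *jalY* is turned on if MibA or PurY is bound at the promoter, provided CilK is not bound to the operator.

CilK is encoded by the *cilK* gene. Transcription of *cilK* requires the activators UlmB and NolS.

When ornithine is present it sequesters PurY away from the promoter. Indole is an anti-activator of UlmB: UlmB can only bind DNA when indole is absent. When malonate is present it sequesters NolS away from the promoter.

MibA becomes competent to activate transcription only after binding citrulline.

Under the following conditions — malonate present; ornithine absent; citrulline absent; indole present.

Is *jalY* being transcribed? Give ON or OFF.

Indole is present, so UlmB is inactive.
Malonate is present, so NolS is inactive.
Required activator UlmB is absent, so *cilK* is not transcribed.
So CilK is not produced.
Citrulline is absent, so MibA is inactive.
Ornithine is absent, so PurY is active.
Activator PurY is present, so *jalY* is transcribed.

ON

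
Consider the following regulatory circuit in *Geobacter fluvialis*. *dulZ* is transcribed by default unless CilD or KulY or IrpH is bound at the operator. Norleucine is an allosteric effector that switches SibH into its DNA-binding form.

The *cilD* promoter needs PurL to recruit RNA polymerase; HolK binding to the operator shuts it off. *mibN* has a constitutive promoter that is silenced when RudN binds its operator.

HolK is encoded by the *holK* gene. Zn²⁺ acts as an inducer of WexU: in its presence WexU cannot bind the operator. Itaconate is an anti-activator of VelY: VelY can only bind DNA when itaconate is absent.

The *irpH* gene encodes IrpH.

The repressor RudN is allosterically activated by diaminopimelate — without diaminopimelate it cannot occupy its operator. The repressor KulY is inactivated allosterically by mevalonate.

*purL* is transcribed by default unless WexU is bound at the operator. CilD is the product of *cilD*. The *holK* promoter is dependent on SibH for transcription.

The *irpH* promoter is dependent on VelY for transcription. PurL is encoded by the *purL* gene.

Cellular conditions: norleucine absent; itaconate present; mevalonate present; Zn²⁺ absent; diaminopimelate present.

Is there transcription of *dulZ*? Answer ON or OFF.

Zn²⁺ is absent, so WexU is active.
With repressor WexU bound, *purL* is not transcribed.
So PurL is not produced.
Norleucine is absent, so SibH is inactive.
Required activator SibH is absent, so *holK* is not transcribed.
So HolK is not produced.
Required activator PurL is absent, so *cilD* is not transcribed.
So CilD is not produced.
Mevalonate is present, so KulY is inactive.
Itaconate is present, so VelY is inactive.
Required activator VelY is absent, so *irpH* is not transcribed.
So IrpH is not produced.
With no repressor bound, *dulZ* is transcribed.

ON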